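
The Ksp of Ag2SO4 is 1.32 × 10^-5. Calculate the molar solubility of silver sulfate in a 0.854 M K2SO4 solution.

s = 1.97 × 10^-3 M

Ag2SO4(s) ⇌ 2 Ag^+ + SO4^2-
Ksp = [Ag^+]^2[SO4^2-]
Let s = moles of Ag2SO4 that dissolve per litre. [Ag^+] = 2s, [SO4^2-] = 0.854 + s ≈ 0.854 (Ksp is small, so little additional dissolves).
Ksp ≈ (2s)^2 × 0.854
s = 1.97 × 10^-3 M
Check: s = 2.0 x 10^-3 ≪ 0.854, so the approximation is valid.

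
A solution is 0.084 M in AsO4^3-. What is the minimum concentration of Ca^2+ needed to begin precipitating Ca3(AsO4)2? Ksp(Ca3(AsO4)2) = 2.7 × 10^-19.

Ca3(AsO4)2(s) ⇌ 3 Ca^2+(aq) + 2 AsO4^3-(aq)
Ksp = [Ca^2+]^3[AsO4^3-]^2
Precipitation begins when Q = Ksp. With [AsO4^3-] = 0.084 M:
2.7 × 10^-19 = (0.084)^2 × [Ca^2+]^3
[Ca^2+] = (2.7 × 10^-19 / 7.06 x 10^-3)^(1/3) = 3.4 x 10^-6 M

[Ca^2+] = 3.4e-6 M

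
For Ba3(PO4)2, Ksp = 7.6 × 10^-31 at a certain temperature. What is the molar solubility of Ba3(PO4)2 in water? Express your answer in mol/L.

s = 3.7 × 10^-7 M

Ba3(PO4)2(s) ⇌ 3 Ba^2+(aq) + 2 PO4^3-(aq)
Ksp = [Ba^2+]^3[PO4^3-]^2
For each mole of Ba3(PO4)2 that dissolves: [Ba^2+] = 3s, [PO4^3-] = 2s.
Substituting: Ksp = (3s)^3(2s)^2 = 108s^5
s = (7.6 × 10^-31 / 108)^(1/5) = 3.7 x 10^-7 M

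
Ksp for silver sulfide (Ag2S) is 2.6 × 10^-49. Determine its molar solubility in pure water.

Ag2S(s) ⇌ 2 Ag^+(aq) + S^2-(aq)
Ksp = [Ag^+]^2[S^2-]
For each mole of Ag2S that dissolves: [Ag^+] = 2s, [S^2-] = s.
Substituting: Ksp = (2s)^2s = 4s^3
s^3 = 2.6 × 10^-49 / 4, so s = 4.0 × 10^-17 M

4.0 × 10^-17 M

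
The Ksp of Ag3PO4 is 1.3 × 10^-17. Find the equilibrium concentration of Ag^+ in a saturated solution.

Ag3PO4(s) <=> 3 Ag^+ + PO4^3-
Ksp = [Ag^+]^3[PO4^3-]
With molar solubility s: [Ag^+] = 3s, [PO4^3-] = s.
Ksp = (3s)^3s = 27s^4
s^4 = 1.3 × 10^-17 / 27, so s = 2.63 × 10^-5 M
[Ag^+] = 3s = 7.9 x 10^-5 M

[Ag^+] ≈ 7.9e-5 M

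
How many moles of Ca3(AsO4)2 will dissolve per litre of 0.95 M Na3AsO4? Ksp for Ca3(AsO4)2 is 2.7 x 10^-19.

2.2 × 10^-7 M

Ca3(AsO4)2(s) <=> 3 Ca^2+ + 2 AsO4^3-
Ksp = [Ca^2+]^3[AsO4^3-]^2
Let s = moles of Ca3(AsO4)2 that dissolve per litre. [Ca^2+] = 3s, [AsO4^3-] = 0.95 + 2s ≈ 0.95 (common-ion effect: AsO4^3- is already 0.95 M).
Ksp ≈ (3s)^3 × (0.95)^2
s = 2.2 × 10^-7 M
Check: 2s = 4.5 × 10^-7 ≪ 0.95, so the approximation is valid.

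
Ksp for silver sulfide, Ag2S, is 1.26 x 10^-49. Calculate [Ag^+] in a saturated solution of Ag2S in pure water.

Ag2S(s) ⇌ 2 Ag^+(aq) + S^2-(aq)
Ksp = [Ag^+]^2[S^2-]
If s mol/L of Ag2S dissolves, [Ag^+] = 2s and [S^2-] = s.
Ksp = (2s)^2s = 4s^3
Solving, s = (1.26 x 10^-49/4)^(1/3) = 3.158 × 10^-17 M
[Ag^+] = 2s = 6.32 x 10^-17 M

[Ag^+] ≈ 6.32 x 10^-17 M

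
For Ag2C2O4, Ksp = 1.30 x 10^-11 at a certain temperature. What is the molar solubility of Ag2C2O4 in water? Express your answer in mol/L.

s ≈ 1.48 x 10^-4 M

Ag2C2O4(s) ⇌ 2 Ag^+(aq) + C2O4^2-(aq)
Ksp = [Ag^+]^2[C2O4^2-]
Let s = molar solubility. Then [Ag^+] = 2s and [C2O4^2-] = s.
Substituting: Ksp = (2s)^2s = 4s^3
Solving, s = (1.30 x 10^-11/4)^(1/3) = 1.48 x 10^-4 M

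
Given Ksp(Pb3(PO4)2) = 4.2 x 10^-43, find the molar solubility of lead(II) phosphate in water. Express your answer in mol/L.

s ≈ 1.3 x 10^-9 M

Pb3(PO4)2(s) <=> 3 Pb^2+ + 2 PO4^3-
Ksp = [Pb^2+]^3[PO4^3-]^2
Let s = molar solubility. Then [Pb^2+] = 3s and [PO4^3-] = 2s.
Substituting: Ksp = (3s)^3(2s)^2 = 108s^5
s = (4.2 x 10^-43 / 108)^(1/5) = 1.3 x 10^-9 M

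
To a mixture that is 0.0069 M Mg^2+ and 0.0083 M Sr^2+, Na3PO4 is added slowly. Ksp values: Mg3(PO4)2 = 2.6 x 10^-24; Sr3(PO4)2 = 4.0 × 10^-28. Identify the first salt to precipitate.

Each salt begins to precipitate when Q = Ksp, i.e. when [PO4^3-] reaches its threshold.
For Mg3(PO4)2: 2.6 x 10^-24 = (0.0069)^3 × [PO4^3-]^2  ⇒  [PO4^3-] = 2.8 x 10^-9 M.
For Sr3(PO4)2: 4.0 × 10^-28 = (0.0083)^3 × [PO4^3-]^2  ⇒  [PO4^3-] = 2.6 x 10^-11 M.
The salt with the lower threshold [PO4^3-] precipitates first: Sr3(PO4)2.

Sr3(PO4)2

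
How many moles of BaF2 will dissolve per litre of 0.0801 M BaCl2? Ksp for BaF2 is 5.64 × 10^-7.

s ≈ 1.33 × 10^-3 M

BaF2(s) <=> Ba^2+(aq) + 2 F^-(aq)
Ksp = [Ba^2+][F^-]^2
Let s be the molar solubility in this solution. [Ba^2+] = 0.0801 + s ≈ 0.0801, [F^-] = 2s (since Ba^2+ from BaCl2 dominates).
Ksp ≈ 0.0801 × (2s)^2
s = 1.33 × 10^-3 M
Check: s = 1.3 × 10^-3 ≪ 0.0801, so the approximation is valid.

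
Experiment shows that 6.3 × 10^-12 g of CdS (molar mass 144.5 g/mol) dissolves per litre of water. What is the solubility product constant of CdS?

Ksp = 1.9 × 10^-27

Molar solubility s = (6.3 × 10^-12 g/L) / (144.5 g/mol) = 4.36 × 10^-14 M.
CdS(s) ⇌ Cd^2+ + S^2-
Let s = molar solubility. Then [Cd^2+] = s and [S^2-] = s.
Ksp = [Cd^2+][S^2-]
Ksp = s^2
With s = 4.36 × 10^-14: Ksp = 1.9 × 10^-27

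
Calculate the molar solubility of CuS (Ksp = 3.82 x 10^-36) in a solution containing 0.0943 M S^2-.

CuS(s) <=> Cu^2+(aq) + S^2-(aq)
Ksp = [Cu^2+][S^2-]
If s mol/L dissolves here, [Cu^2+] = s, [S^2-] = 0.0943 + s ≈ 0.0943 (Ksp is small, so little additional dissolves).
Ksp ≈ s × 0.0943
s = 4.05 × 10^-35 M
Check: s = 4.1 × 10^-35 ≪ 0.0943, so the approximation is valid.

s ≈ 4.05e-35 M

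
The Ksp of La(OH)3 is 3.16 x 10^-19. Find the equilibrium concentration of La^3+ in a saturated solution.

[La^3+] = 1.04e-5 M

La(OH)3(s) ⇌ La^3+ + 3 OH^-
Ksp = [La^3+][OH^-]^3
For each mole of La(OH)3 that dissolves: [La^3+] = s, [OH^-] = 3s.
Substituting: Ksp = s(3s)^3 = 27s^4
s^4 = 3.16 x 10^-19 / 27, so s = 1.040 × 10^-5 M
[La^3+] = s = 1.04 x 10^-5 M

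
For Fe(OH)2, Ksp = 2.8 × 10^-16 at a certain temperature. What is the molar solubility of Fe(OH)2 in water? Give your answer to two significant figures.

4.1 × 10^-6 M

Fe(OH)2(s) ⇌ Fe^2+ + 2 OH^-
Ksp = [Fe^2+][OH^-]^2
For each mole of Fe(OH)2 that dissolves: [Fe^2+] = s, [OH^-] = 2s.
Substituting: Ksp = s(2s)^2 = 4s^3
s^3 = 2.8 × 10^-16 / 4, so s = 4.1 × 10^-6 M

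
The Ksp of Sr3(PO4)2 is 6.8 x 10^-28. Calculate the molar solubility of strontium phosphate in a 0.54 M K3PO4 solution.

s ≈ 4.4e-10 M

Sr3(PO4)2(s) ⇌ 3 Sr^2+(aq) + 2 PO4^3-(aq)
Ksp = [Sr^2+]^3[PO4^3-]^2
Let s be the molar solubility in this solution. [Sr^2+] = 3s, [PO4^3-] = 0.54 + 2s ≈ 0.54 (since PO4^3- from K3PO4 dominates).
Ksp ≈ (3s)^3 × (0.54)^2
s = 4.4 x 10^-10 M
Check: 2s = 8.8 × 10^-10 ≪ 0.54, so the approximation is valid.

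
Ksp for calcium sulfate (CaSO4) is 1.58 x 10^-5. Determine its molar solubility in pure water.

CaSO4(s) ⇌ Ca^2+ + SO4^2-
Ksp = [Ca^2+][SO4^2-]
Let s = molar solubility. Then [Ca^2+] = s and [SO4^2-] = s.
Ksp = (s)(s) = s^2
s = √(1.58 x 10^-5) = 3.97 x 10^-3 M

3.97e-3 M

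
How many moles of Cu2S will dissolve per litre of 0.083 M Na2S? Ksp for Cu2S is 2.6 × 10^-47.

Cu2S(s) ⇌ 2 Cu^+(aq) + S^2-(aq)
Ksp = [Cu^+]^2[S^2-]
Let s be the molar solubility in this solution. [Cu^+] = 2s, [S^2-] = 0.083 + s ≈ 0.083 (common-ion effect: S^2- is already 0.083 M).
Ksp ≈ (2s)^2 × 0.083
s = 8.8 × 10^-24 M
Check: s = 8.8 × 10^-24 ≪ 0.083, so the approximation is valid.

s ≈ 8.8e-24 M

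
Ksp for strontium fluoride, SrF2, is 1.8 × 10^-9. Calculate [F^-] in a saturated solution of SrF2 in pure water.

SrF2(s) ⇌ Sr^2+(aq) + 2 F^-(aq)
Ksp = [Sr^2+][F^-]^2
If s mol/L of SrF2 dissolves, [Sr^2+] = s and [F^-] = 2s.
Ksp = s(2s)^2 = 4s^3
s = (1.8 × 10^-9 / 4)^(1/3) = 7.66 x 10^-4 M
[F^-] = 2s = 1.5 x 10^-3 M

[F^-] = 1.5 × 10^-3 M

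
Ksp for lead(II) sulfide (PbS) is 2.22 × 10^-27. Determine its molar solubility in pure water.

PbS(s) ⇌ Pb^2+ + S^2-
Ksp = [Pb^2+][S^2-]
Let s = molar solubility. Then [Pb^2+] = s and [S^2-] = s.
Ksp = s × s = s^2
s = √(2.22 × 10^-27) = 4.71 × 10^-14 M

s ≈ 4.71e-14 M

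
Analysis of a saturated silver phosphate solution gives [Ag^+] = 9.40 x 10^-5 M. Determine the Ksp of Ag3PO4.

Ksp = 2.60 × 10^-17

Ag3PO4(s) ⇌ 3 Ag^+ + PO4^3-
Stoichiometry gives [PO4^3-] = (1/3)[Ag^+] = 3.133 x 10^-5 M.
Ksp = [Ag^+]^3[PO4^3-]
Ksp = (9.40 × 10^-5)^3 × 3.133 × 10^-5 = 2.60 × 10^-17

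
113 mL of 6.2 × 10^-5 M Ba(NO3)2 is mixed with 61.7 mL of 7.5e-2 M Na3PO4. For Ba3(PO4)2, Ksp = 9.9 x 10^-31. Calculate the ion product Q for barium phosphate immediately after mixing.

Q = 4.5 × 10^-17

Total volume = 113 + 61.7 = 174.7 mL.
[Ba^2+] = 6.2 x 10^-5 × (113/174.7) = 4.01 × 10^-5 M
[PO4^3-] = 7.5 × 10^-2 × (61.7/174.7) = 2.65 × 10^-2 M
Ba3(PO4)2(s) <=> 3 Ba^2+(aq) + 2 PO4^3-(aq), so Q = [Ba^2+]^3[PO4^3-]^2
Q = (4.01 x 10^-5)^3(2.65 × 10^-2)^2 = 4.5 × 10^-17
Q > Ksp, so Ba3(PO4)2 will precipitate.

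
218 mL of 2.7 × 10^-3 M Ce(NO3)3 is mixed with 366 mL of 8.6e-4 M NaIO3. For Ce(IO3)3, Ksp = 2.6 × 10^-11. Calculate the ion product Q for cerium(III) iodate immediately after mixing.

Total volume = 218 + 366 = 584 mL.
[Ce^3+] = 2.7 x 10^-3 × (218/584) = 1.01 x 10^-3 M
[IO3^-] = 8.6 × 10^-4 × (366/584) = 5.39 × 10^-4 M
Ce(IO3)3(s) ⇌ Ce^3+(aq) + 3 IO3^-(aq), so Q = [Ce^3+][IO3^-]^3
Q = (1.01 × 10^-3)(5.39 x 10^-4)^3 = 1.6 × 10^-13
Q < Ksp, so no precipitate of Ce(IO3)3 forms.

1.6 x 10^-13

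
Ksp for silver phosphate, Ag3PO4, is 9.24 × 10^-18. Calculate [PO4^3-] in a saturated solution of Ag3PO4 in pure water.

[PO4^3-] = 2.42 x 10^-5 M

Ag3PO4(s) ⇌ 3 Ag^+ + PO4^3-
Ksp = [Ag^+]^3[PO4^3-]
For each mole of Ag3PO4 that dissolves: [Ag^+] = 3s, [PO4^3-] = s.
So Ksp = (3s)^3 × s = 27s^4
Solving, s = (9.24 × 10^-18/27)^(1/4) = 2.419 × 10^-5 M
[PO4^3-] = s = 2.42 × 10^-5 M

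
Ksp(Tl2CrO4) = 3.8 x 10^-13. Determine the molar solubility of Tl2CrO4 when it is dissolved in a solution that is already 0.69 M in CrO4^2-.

s ≈ 3.7 × 10^-7 M

Tl2CrO4(s) ⇌ 2 Tl^+(aq) + CrO4^2-(aq)
Ksp = [Tl^+]^2[CrO4^2-]
Let s = moles of Tl2CrO4 that dissolve per litre. [Tl^+] = 2s, [CrO4^2-] = 0.69 + s ≈ 0.69 (Ksp is small, so little additional dissolves).
Ksp ≈ (2s)^2 × 0.69
s = 3.7 × 10^-7 M
Check: s = 3.7 x 10^-7 ≪ 0.69, so the approximation is valid.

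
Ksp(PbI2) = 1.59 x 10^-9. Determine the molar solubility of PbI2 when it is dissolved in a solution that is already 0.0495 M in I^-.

PbI2(s) ⇌ Pb^2+(aq) + 2 I^-(aq)
Ksp = [Pb^2+][I^-]^2
Let s = moles of PbI2 that dissolve per litre. [Pb^2+] = s, [I^-] = 0.0495 + 2s ≈ 0.0495 (Ksp is small, so little additional dissolves).
Ksp ≈ s × (0.0495)^2
s = 6.49 x 10^-7 M
Check: 2s = 1.3 × 10^-6 ≪ 0.0495, so the approximation is valid.

s = 6.49 × 10^-7 M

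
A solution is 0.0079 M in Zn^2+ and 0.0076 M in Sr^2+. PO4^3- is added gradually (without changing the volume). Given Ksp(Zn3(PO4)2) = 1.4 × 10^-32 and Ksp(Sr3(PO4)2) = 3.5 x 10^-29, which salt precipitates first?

Zn3(PO4)2

Precipitation of each salt starts when its ion product equals its Ksp.
For Zn3(PO4)2: 1.4 × 10^-32 = (0.0079)^3 × [PO4^3-]^2  ⇒  [PO4^3-] = 1.7 × 10^-13 M.
For Sr3(PO4)2: 3.5 x 10^-29 = (0.0076)^3 × [PO4^3-]^2  ⇒  [PO4^3-] = 8.9 × 10^-12 M.
The salt with the lower threshold [PO4^3-] precipitates first: Zn3(PO4)2.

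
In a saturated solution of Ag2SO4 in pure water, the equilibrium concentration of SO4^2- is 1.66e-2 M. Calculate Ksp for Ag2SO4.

Ksp = 1.83 x 10^-5

Ag2SO4(s) ⇌ 2 Ag^+(aq) + SO4^2-(aq)
Stoichiometry gives [Ag^+] = (2/1)[SO4^2-] = 3.320 × 10^-2 M.
Ksp = [Ag^+]^2[SO4^2-]
Ksp = (3.320 x 10^-2)^2 × 1.66 × 10^-2 = 1.83 x 10^-5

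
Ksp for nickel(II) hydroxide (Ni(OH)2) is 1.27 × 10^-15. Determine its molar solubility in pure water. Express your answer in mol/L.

s ≈ 6.82e-6 M

Ni(OH)2(s) ⇌ Ni^2+ + 2 OH^-
Ksp = [Ni^2+][OH^-]^2
If s mol/L of Ni(OH)2 dissolves, [Ni^2+] = s and [OH^-] = 2s.
Ksp = s(2s)^2 = 4s^3
s^3 = 1.27 × 10^-15 / 4, so s = 6.82 x 10^-6 M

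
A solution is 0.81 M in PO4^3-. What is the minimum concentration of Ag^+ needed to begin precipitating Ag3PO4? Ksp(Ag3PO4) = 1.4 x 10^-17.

2.6 × 10^-6 M

Ag3PO4(s) <=> 3 Ag^+(aq) + PO4^3-(aq)
Ksp = [Ag^+]^3[PO4^3-]
Precipitation begins when Q = Ksp. With [PO4^3-] = 0.81 M:
1.4 x 10^-17 = (0.81) × [Ag^+]^3
[Ag^+] = (1.4 x 10^-17 / 8.1 × 10^-1)^(1/3) = 2.6 x 10^-6 M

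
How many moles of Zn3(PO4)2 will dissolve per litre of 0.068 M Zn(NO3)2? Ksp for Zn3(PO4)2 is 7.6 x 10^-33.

s ≈ 2.5 × 10^-15 M

Zn3(PO4)2(s) ⇌ 3 Zn^2+ + 2 PO4^3-
Ksp = [Zn^2+]^3[PO4^3-]^2
Let s = moles of Zn3(PO4)2 that dissolve per litre. [Zn^2+] = 0.068 + 3s ≈ 0.068, [PO4^3-] = 2s (since Zn^2+ from Zn(NO3)2 dominates).
Ksp ≈ (0.068)^3 × (2s)^2
s = 2.5 x 10^-15 M
Check: 3s = 7.4 x 10^-15 ≪ 0.068, so the approximation is valid.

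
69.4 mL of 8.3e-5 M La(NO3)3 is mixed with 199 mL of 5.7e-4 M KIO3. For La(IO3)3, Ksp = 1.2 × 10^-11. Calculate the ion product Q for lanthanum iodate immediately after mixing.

Total volume = 69.4 + 199 = 268.4 mL.
[La^3+] = 8.3 × 10^-5 × (69.4/268.4) = 2.15 × 10^-5 M
[IO3^-] = 5.7 × 10^-4 × (199/268.4) = 4.23 x 10^-4 M
La(IO3)3(s) <=> La^3+(aq) + 3 IO3^-(aq), so Q = [La^3+][IO3^-]^3
Q = (2.15 x 10^-5)(4.23 × 10^-4)^3 = 1.6 × 10^-15
Q < Ksp, so no precipitate of La(IO3)3 forms.

Q ≈ 1.6e-15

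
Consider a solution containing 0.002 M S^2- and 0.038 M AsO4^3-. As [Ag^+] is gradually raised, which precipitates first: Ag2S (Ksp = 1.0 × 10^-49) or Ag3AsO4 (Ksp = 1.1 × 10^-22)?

Ag2S

Each salt begins to precipitate when Q = Ksp, i.e. when [Ag^+] reaches its threshold.
For Ag2S: 1.0 × 10^-49 = 0.002 × [Ag^+]^2  ⇒  [Ag^+] = 7.1 × 10^-24 M.
For Ag3AsO4: 1.1 × 10^-22 = 0.038 × [Ag^+]^3  ⇒  [Ag^+] = 1.4 × 10^-7 M.
The salt with the lower threshold [Ag^+] precipitates first: Ag2S.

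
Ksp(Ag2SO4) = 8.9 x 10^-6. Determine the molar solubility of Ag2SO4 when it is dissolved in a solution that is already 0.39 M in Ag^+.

5.9 x 10^-5 M

Ag2SO4(s) ⇌ 2 Ag^+ + SO4^2-
Ksp = [Ag^+]^2[SO4^2-]
If s mol/L dissolves here, [Ag^+] = 0.39 + 2s ≈ 0.39, [SO4^2-] = s (common-ion effect: Ag^+ is already 0.39 M).
Ksp ≈ (0.39)^2 × s
s = 5.9 × 10^-5 M
Check: 2s = 1.2 x 10^-4 ≪ 0.39, so the approximation is valid.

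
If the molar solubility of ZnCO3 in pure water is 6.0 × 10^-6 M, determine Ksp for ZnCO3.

ZnCO3(s) ⇌ Zn^2+ + CO3^2-
Let s = molar solubility. Then [Zn^2+] = s and [CO3^2-] = s.
Ksp = [Zn^2+][CO3^2-]
Ksp = s × s = s^2
With s = 6.0 x 10^-6: Ksp = 3.6 × 10^-11

Ksp = 3.6 × 10^-11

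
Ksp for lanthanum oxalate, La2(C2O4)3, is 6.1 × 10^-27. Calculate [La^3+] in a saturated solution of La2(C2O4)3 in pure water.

La2(C2O4)3(s) <=> 2 La^3+(aq) + 3 C2O4^2-(aq)
Ksp = [La^3+]^2[C2O4^2-]^3
Let s = molar solubility. Then [La^3+] = 2s and [C2O4^2-] = 3s.
Ksp = (2s)^2(3s)^3 = 108s^5
Solving, s = (6.1 × 10^-27/108)^(1/5) = 2.24 × 10^-6 M
[La^3+] = 2s = 4.5 × 10^-6 M

4.5e-6 M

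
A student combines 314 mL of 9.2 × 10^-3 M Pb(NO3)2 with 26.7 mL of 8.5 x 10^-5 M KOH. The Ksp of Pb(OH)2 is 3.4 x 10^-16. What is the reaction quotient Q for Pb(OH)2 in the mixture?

Q = 3.8 x 10^-13

Total volume = 314 + 26.7 = 340.7 mL.
[Pb^2+] = 9.2 × 10^-3 × (314/340.7) = 8.48 × 10^-3 M
[OH^-] = 8.5 x 10^-5 × (26.7/340.7) = 6.66 × 10^-6 M
Pb(OH)2(s) ⇌ Pb^2+ + 2 OH^-, so Q = [Pb^2+][OH^-]^2
Q = (8.48 x 10^-3)(6.66 × 10^-6)^2 = 3.8 × 10^-13
Q > Ksp, so Pb(OH)2 will precipitate.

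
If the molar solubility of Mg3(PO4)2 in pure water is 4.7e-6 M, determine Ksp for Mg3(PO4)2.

Ksp = 2.5e-25

Mg3(PO4)2(s) <=> 3 Mg^2+(aq) + 2 PO4^3-(aq)
Let s = molar solubility. Then [Mg^2+] = 3s and [PO4^3-] = 2s.
Ksp = [Mg^2+]^3[PO4^3-]^2
So Ksp = (3s)^3 × (2s)^2 = 108s^5
Ksp = 108 × (4.7 x 10^-6)^5 = 2.5 x 10^-25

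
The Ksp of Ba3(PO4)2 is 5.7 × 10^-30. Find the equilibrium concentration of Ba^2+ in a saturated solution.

Ba3(PO4)2(s) ⇌ 3 Ba^2+ + 2 PO4^3-
Ksp = [Ba^2+]^3[PO4^3-]^2
Let s = molar solubility. Then [Ba^2+] = 3s and [PO4^3-] = 2s.
So Ksp = (3s)^3 × (2s)^2 = 108s^5
Solving, s = (5.7 × 10^-30/108)^(1/5) = 5.55 x 10^-7 M
[Ba^2+] = 3s = 1.7 × 10^-6 M

1.7 × 10^-6 M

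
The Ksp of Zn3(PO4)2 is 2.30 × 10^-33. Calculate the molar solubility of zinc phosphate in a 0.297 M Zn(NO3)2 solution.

1.48 × 10^-16 M

Zn3(PO4)2(s) ⇌ 3 Zn^2+ + 2 PO4^3-
Ksp = [Zn^2+]^3[PO4^3-]^2
If s mol/L dissolves here, [Zn^2+] = 0.297 + 3s ≈ 0.297, [PO4^3-] = 2s (since Zn^2+ from Zn(NO3)2 dominates).
Ksp ≈ (0.297)^3 × (2s)^2
s = 1.48 x 10^-16 M
Check: 3s = 4.4 × 10^-16 ≪ 0.297, so the approximation is valid.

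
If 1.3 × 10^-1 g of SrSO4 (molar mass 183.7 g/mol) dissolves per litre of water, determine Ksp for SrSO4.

Ksp ≈ 5.0e-7

Molar solubility s = (1.3 x 10^-1 g/L) / (183.7 g/mol) = 7.08 x 10^-4 M.
SrSO4(s) <=> Sr^2+ + SO4^2-
With molar solubility s: [Sr^2+] = s, [SO4^2-] = s.
Ksp = [Sr^2+][SO4^2-]
Ksp = (s)(s) = s^2
With s = 7.08 x 10^-4: Ksp = 5.0 × 10^-7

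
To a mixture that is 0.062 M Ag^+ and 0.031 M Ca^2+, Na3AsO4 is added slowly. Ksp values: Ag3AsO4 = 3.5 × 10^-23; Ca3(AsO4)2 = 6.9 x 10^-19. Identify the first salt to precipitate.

Each salt begins to precipitate when Q = Ksp, i.e. when [AsO4^3-] reaches its threshold.
For Ag3AsO4: 3.5 × 10^-23 = (0.062)^3 × [AsO4^3-]  ⇒  [AsO4^3-] = 1.5 x 10^-19 M.
For Ca3(AsO4)2: 6.9 x 10^-19 = (0.031)^3 × [AsO4^3-]^2  ⇒  [AsO4^3-] = 1.5 × 10^-7 M.
The salt with the lower threshold [AsO4^3-] precipitates first: Ag3AsO4.

Ag3AsO4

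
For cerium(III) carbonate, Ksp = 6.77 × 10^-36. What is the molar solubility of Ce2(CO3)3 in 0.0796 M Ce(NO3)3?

s ≈ 3.41e-12 M

Ce2(CO3)3(s) <=> 2 Ce^3+ + 3 CO3^2-
Ksp = [Ce^3+]^2[CO3^2-]^3
If s mol/L dissolves here, [Ce^3+] = 0.0796 + 2s ≈ 0.0796, [CO3^2-] = 3s (since Ce^3+ from Ce(NO3)3 dominates).
Ksp ≈ (0.0796)^2 × (3s)^3
s = 3.41 × 10^-12 M
Check: 2s = 6.8 × 10^-12 ≪ 0.0796, so the approximation is valid.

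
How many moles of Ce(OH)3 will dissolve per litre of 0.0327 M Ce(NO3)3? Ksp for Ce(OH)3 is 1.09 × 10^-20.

Ce(OH)3(s) ⇌ Ce^3+(aq) + 3 OH^-(aq)
Ksp = [Ce^3+][OH^-]^3
If s mol/L dissolves here, [Ce^3+] = 0.0327 + s ≈ 0.0327, [OH^-] = 3s (since Ce^3+ from Ce(NO3)3 dominates).
Ksp ≈ 0.0327 × (3s)^3
s = 2.31 × 10^-7 M
Check: s = 2.3 x 10^-7 ≪ 0.0327, so the approximation is valid.

2.31 × 10^-7 M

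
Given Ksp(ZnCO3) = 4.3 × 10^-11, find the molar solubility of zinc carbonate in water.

s = 6.6e-6 M

ZnCO3(s) <=> Zn^2+(aq) + CO3^2-(aq)
Ksp = [Zn^2+][CO3^2-]
For each mole of ZnCO3 that dissolves: [Zn^2+] = s, [CO3^2-] = s.
Ksp = s^2
s = (4.3 × 10^-11)^(1/2) = 6.6 x 10^-6 M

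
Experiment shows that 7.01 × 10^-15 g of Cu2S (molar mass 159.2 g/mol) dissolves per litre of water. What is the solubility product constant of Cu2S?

3.41 x 10^-49

Molar solubility s = (7.01 × 10^-15 g/L) / (159.2 g/mol) = 4.403 × 10^-17 M.
Cu2S(s) ⇌ 2 Cu^+(aq) + S^2-(aq)
For each mole of Cu2S that dissolves: [Cu^+] = 2s, [S^2-] = s.
Ksp = [Cu^+]^2[S^2-]
Substituting: Ksp = (2s)^2s = 4s^3
With s = 4.403 × 10^-17: Ksp = 3.41 x 10^-49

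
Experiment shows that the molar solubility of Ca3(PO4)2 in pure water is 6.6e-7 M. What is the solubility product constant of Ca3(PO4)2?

Ksp ≈ 1.4 × 10^-29

Ca3(PO4)2(s) ⇌ 3 Ca^2+ + 2 PO4^3-
Let s = molar solubility. Then [Ca^2+] = 3s and [PO4^3-] = 2s.
Ksp = [Ca^2+]^3[PO4^3-]^2
So Ksp = (3s)^3 × (2s)^2 = 108s^5
Ksp = 108 × (6.6 x 10^-7)^5 = 1.4 × 10^-29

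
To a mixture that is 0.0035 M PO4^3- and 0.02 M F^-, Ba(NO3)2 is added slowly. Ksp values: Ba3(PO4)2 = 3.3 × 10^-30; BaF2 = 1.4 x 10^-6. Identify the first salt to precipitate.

Ba3(PO4)2

Precipitation of each salt starts when its ion product equals its Ksp.
For Ba3(PO4)2: 3.3 × 10^-30 = (0.0035)^2 × [Ba^2+]^3  ⇒  [Ba^2+] = 6.5 × 10^-9 M.
For BaF2: 1.4 x 10^-6 = (0.02)^2 × [Ba^2+]  ⇒  [Ba^2+] = 3.5 × 10^-3 M.
The salt with the lower threshold [Ba^2+] precipitates first: Ba3(PO4)2.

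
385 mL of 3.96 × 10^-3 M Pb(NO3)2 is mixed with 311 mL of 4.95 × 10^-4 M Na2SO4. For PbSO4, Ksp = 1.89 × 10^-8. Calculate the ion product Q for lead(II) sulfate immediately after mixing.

Q = 4.85 × 10^-7

Total volume = 385 + 311 = 696 mL.
[Pb^2+] = 3.96 × 10^-3 × (385/696) = 2.191 × 10^-3 M
[SO4^2-] = 4.95 × 10^-4 × (311/696) = 2.212 × 10^-4 M
PbSO4(s) <=> Pb^2+(aq) + SO4^2-(aq), so Q = [Pb^2+][SO4^2-]
Q = (2.191 x 10^-3)(2.212 × 10^-4) = 4.85 × 10^-7
Q > Ksp, so PbSO4 will precipitate.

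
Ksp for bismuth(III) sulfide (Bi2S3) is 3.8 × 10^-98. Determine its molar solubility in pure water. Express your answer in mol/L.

Bi2S3(s) <=> 2 Bi^3+(aq) + 3 S^2-(aq)
Ksp = [Bi^3+]^2[S^2-]^3
For each mole of Bi2S3 that dissolves: [Bi^3+] = 2s, [S^2-] = 3s.
Substituting: Ksp = (2s)^2(3s)^3 = 108s^5
s^5 = 3.8 × 10^-98 / 108, so s = 1.3 x 10^-20 M

s ≈ 1.3 x 10^-20 M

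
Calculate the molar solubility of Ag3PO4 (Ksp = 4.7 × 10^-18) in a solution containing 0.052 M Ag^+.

Ag3PO4(s) ⇌ 3 Ag^+ + PO4^3-
Ksp = [Ag^+]^3[PO4^3-]
Let s be the molar solubility in this solution. [Ag^+] = 0.052 + 3s ≈ 0.052, [PO4^3-] = s (Ksp is small, so little additional dissolves).
Ksp ≈ (0.052)^3 × s
s = 3.3 × 10^-14 M
Check: 3s = 1.0 x 10^-13 ≪ 0.052, so the approximation is valid.

3.3e-14 M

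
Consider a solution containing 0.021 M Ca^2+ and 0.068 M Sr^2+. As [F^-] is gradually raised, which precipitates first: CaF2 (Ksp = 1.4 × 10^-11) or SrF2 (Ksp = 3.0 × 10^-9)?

CaF2

Precipitation of each salt starts when its ion product equals its Ksp.
For CaF2: 1.4 × 10^-11 = 0.021 × [F^-]^2  ⇒  [F^-] = 2.6 × 10^-5 M.
For SrF2: 3.0 × 10^-9 = 0.068 × [F^-]^2  ⇒  [F^-] = 2.1 × 10^-4 M.
The salt with the lower threshold [F^-] precipitates first: CaF2.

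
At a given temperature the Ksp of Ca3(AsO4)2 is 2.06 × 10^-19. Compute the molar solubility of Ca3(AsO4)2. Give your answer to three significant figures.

s = 7.18 x 10^-5 M

Ca3(AsO4)2(s) ⇌ 3 Ca^2+(aq) + 2 AsO4^3-(aq)
Ksp = [Ca^2+]^3[AsO4^3-]^2
With molar solubility s: [Ca^2+] = 3s, [AsO4^3-] = 2s.
Substituting: Ksp = (3s)^3(2s)^2 = 108s^5
s = (2.06 × 10^-19 / 108)^(1/5) = 7.18 × 10^-5 M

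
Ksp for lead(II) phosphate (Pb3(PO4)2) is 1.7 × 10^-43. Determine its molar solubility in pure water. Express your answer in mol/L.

Pb3(PO4)2(s) <=> 3 Pb^2+(aq) + 2 PO4^3-(aq)
Ksp = [Pb^2+]^3[PO4^3-]^2
With molar solubility s: [Pb^2+] = 3s, [PO4^3-] = 2s.
Ksp = (3s)^3(2s)^2 = 108s^5
Solving, s = (1.7 × 10^-43/108)^(1/5) = 1.1 × 10^-9 M

1.1e-9 M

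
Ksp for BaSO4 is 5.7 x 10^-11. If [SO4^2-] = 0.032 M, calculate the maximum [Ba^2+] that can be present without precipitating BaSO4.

BaSO4(s) ⇌ Ba^2+ + SO4^2-
Ksp = [Ba^2+][SO4^2-]
Precipitation begins when Q = Ksp. With [SO4^2-] = 0.032 M:
5.7 x 10^-11 = (0.032) × [Ba^2+]
[Ba^2+] = (5.7 x 10^-11 / 3.2 x 10^-2) = 1.8 × 10^-9 M

[Ba^2+] ≈ 1.8 x 10^-9 M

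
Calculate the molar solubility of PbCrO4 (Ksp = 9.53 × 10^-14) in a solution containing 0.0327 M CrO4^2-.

s = 2.91 × 10^-12 M

PbCrO4(s) ⇌ Pb^2+ + CrO4^2-
Ksp = [Pb^2+][CrO4^2-]
If s mol/L dissolves here, [Pb^2+] = s, [CrO4^2-] = 0.0327 + s ≈ 0.0327 (common-ion effect: CrO4^2- is already 0.0327 M).
Ksp ≈ s × 0.0327
s = 2.91 × 10^-12 M
Check: s = 2.9 x 10^-12 ≪ 0.0327, so the approximation is valid.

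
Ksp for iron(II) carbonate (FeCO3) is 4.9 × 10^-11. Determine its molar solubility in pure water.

FeCO3(s) <=> Fe^2+ + CO3^2-
Ksp = [Fe^2+][CO3^2-]
Let s = molar solubility. Then [Fe^2+] = s and [CO3^2-] = s.
Ksp = s^2
s = √(4.9 × 10^-11) = 7.0 × 10^-6 M

s ≈ 7.0 × 10^-6 M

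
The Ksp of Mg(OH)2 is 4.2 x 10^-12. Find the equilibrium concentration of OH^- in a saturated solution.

Mg(OH)2(s) ⇌ Mg^2+ + 2 OH^-
Ksp = [Mg^2+][OH^-]^2
Let s = molar solubility. Then [Mg^2+] = s and [OH^-] = 2s.
So Ksp = s × (2s)^2 = 4s^3
Solving, s = (4.2 x 10^-12/4)^(1/3) = 1.02 × 10^-4 M
[OH^-] = 2s = 2.0 × 10^-4 M

[OH^-] ≈ 2.0 × 10^-4 M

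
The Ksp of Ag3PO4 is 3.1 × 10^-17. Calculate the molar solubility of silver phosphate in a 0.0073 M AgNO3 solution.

Ag3PO4(s) ⇌ 3 Ag^+(aq) + PO4^3-(aq)
Ksp = [Ag^+]^3[PO4^3-]
Let s be the molar solubility in this solution. [Ag^+] = 0.0073 + 3s ≈ 0.0073, [PO4^3-] = s (common-ion effect: Ag^+ is already 0.0073 M).
Ksp ≈ (0.0073)^3 × s
s = 8.0 × 10^-11 M
Check: 3s = 2.4 × 10^-10 ≪ 0.0073, so the approximation is valid.

8.0 × 10^-11 M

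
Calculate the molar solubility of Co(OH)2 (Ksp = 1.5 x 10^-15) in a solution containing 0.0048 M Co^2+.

Co(OH)2(s) ⇌ Co^2+(aq) + 2 OH^-(aq)
Ksp = [Co^2+][OH^-]^2
Let s be the molar solubility in this solution. [Co^2+] = 0.0048 + s ≈ 0.0048, [OH^-] = 2s (since the Co^2+ already present dominates).
Ksp ≈ 0.0048 × (2s)^2
s = 2.8 × 10^-7 M
Check: s = 2.8 x 10^-7 ≪ 0.0048, so the approximation is valid.

2.8 × 10^-7 M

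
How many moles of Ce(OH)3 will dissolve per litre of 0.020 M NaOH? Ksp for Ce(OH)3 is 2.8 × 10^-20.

Ce(OH)3(s) <=> Ce^3+ + 3 OH^-
Ksp = [Ce^3+][OH^-]^3
Let s be the molar solubility in this solution. [Ce^3+] = s, [OH^-] = 0.020 + 3s ≈ 0.020 (common-ion effect: OH^- is already 0.020 M).
Ksp ≈ s × (0.020)^3
s = 3.5 x 10^-15 M
Check: 3s = 1.1 x 10^-14 ≪ 0.020, so the approximation is valid.

s = 3.5 × 10^-15 M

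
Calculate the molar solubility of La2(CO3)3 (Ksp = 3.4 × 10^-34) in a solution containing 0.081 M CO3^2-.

La2(CO3)3(s) <=> 2 La^3+(aq) + 3 CO3^2-(aq)
Ksp = [La^3+]^2[CO3^2-]^3
Let s be the molar solubility in this solution. [La^3+] = 2s, [CO3^2-] = 0.081 + 3s ≈ 0.081 (Ksp is small, so little additional dissolves).
Ksp ≈ (2s)^2 × (0.081)^3
s = 4.0 × 10^-16 M
Check: 3s = 1.2 × 10^-15 ≪ 0.081, so the approximation is valid.

s = 4.0e-16 M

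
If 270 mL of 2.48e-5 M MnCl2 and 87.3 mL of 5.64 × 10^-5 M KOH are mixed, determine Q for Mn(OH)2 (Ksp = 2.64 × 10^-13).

Total volume = 270 + 87.3 = 357.3 mL.
[Mn^2+] = 2.48 × 10^-5 × (270/357.3) = 1.874 × 10^-5 M
[OH^-] = 5.64 × 10^-5 × (87.3/357.3) = 1.378 × 10^-5 M
Mn(OH)2(s) <=> Mn^2+ + 2 OH^-, so Q = [Mn^2+][OH^-]^2
Q = (1.874 x 10^-5)(1.378 x 10^-5)^2 = 3.56 x 10^-15
Q < Ksp, so no precipitate of Mn(OH)2 forms.

Q = 3.56 × 10^-15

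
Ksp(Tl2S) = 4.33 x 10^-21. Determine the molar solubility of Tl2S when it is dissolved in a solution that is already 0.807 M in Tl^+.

Tl2S(s) ⇌ 2 Tl^+ + S^2-
Ksp = [Tl^+]^2[S^2-]
If s mol/L dissolves here, [Tl^+] = 0.807 + 2s ≈ 0.807, [S^2-] = s (since the Tl^+ already present dominates).
Ksp ≈ (0.807)^2 × s
s = 6.65 × 10^-21 M
Check: 2s = 1.3 × 10^-20 ≪ 0.807, so the approximation is valid.

6.65 x 10^-21 M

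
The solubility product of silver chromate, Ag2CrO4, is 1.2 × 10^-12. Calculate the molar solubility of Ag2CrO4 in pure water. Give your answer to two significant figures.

6.7e-5 M

Ag2CrO4(s) ⇌ 2 Ag^+ + CrO4^2-
Ksp = [Ag^+]^2[CrO4^2-]
If s mol/L of Ag2CrO4 dissolves, [Ag^+] = 2s and [CrO4^2-] = s.
So Ksp = (2s)^2 × s = 4s^3
s^3 = 1.2 × 10^-12 / 4, so s = 6.7 x 10^-5 M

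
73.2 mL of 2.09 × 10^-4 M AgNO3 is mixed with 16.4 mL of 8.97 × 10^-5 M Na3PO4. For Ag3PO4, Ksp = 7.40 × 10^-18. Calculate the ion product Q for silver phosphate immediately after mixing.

Total volume = 73.2 + 16.4 = 89.6 mL.
[Ag^+] = 2.09 × 10^-4 × (73.2/89.6) = 1.707 × 10^-4 M
[PO4^3-] = 8.97 × 10^-5 × (16.4/89.6) = 1.642 x 10^-5 M
Ag3PO4(s) ⇌ 3 Ag^+(aq) + PO4^3-(aq), so Q = [Ag^+]^3[PO4^3-]
Q = (1.707 x 10^-4)^3(1.642 × 10^-5) = 8.17 x 10^-17
Q > Ksp, so Ag3PO4 will precipitate.

Q ≈ 8.17 × 10^-17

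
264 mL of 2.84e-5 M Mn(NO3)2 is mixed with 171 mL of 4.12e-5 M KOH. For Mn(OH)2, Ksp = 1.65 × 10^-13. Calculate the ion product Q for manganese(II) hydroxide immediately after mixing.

4.52 x 10^-15

Total volume = 264 + 171 = 435 mL.
[Mn^2+] = 2.84 x 10^-5 × (264/435) = 1.724 × 10^-5 M
[OH^-] = 4.12 × 10^-5 × (171/435) = 1.620 × 10^-5 M
Mn(OH)2(s) <=> Mn^2+(aq) + 2 OH^-(aq), so Q = [Mn^2+][OH^-]^2
Q = (1.724 x 10^-5)(1.620 × 10^-5)^2 = 4.52 × 10^-15
Q < Ksp, so no precipitate of Mn(OH)2 forms.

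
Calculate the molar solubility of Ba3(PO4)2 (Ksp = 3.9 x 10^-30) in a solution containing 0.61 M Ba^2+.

s ≈ 2.1e-15 M

Ba3(PO4)2(s) ⇌ 3 Ba^2+ + 2 PO4^3-
Ksp = [Ba^2+]^3[PO4^3-]^2
If s mol/L dissolves here, [Ba^2+] = 0.61 + 3s ≈ 0.61, [PO4^3-] = 2s (Ksp is small, so little additional dissolves).
Ksp ≈ (0.61)^3 × (2s)^2
s = 2.1 x 10^-15 M
Check: 3s = 6.2 × 10^-15 ≪ 0.61, so the approximation is valid.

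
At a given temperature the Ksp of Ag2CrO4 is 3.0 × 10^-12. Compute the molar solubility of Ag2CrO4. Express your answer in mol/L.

Ag2CrO4(s) <=> 2 Ag^+ + CrO4^2-
Ksp = [Ag^+]^2[CrO4^2-]
With molar solubility s: [Ag^+] = 2s, [CrO4^2-] = s.
Substituting: Ksp = (2s)^2s = 4s^3
s = (3.0 × 10^-12 / 4)^(1/3) = 9.1 x 10^-5 M

9.1 x 10^-5 M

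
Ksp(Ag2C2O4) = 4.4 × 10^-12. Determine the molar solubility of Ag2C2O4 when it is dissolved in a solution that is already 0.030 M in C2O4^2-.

Ag2C2O4(s) <=> 2 Ag^+(aq) + C2O4^2-(aq)
Ksp = [Ag^+]^2[C2O4^2-]
If s mol/L dissolves here, [Ag^+] = 2s, [C2O4^2-] = 0.030 + s ≈ 0.030 (common-ion effect: C2O4^2- is already 0.030 M).
Ksp ≈ (2s)^2 × 0.030
s = 6.1 × 10^-6 M
Check: s = 6.1 x 10^-6 ≪ 0.030, so the approximation is valid.

s ≈ 6.1e-6 M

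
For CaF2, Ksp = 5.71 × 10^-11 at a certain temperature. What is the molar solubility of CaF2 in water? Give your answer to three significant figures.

2.43 x 10^-4 M

CaF2(s) ⇌ Ca^2+(aq) + 2 F^-(aq)
Ksp = [Ca^2+][F^-]^2
If s mol/L of CaF2 dissolves, [Ca^2+] = s and [F^-] = 2s.
Substituting: Ksp = s(2s)^2 = 4s^3
s^3 = 5.71 × 10^-11 / 4, so s = 2.43 x 10^-4 M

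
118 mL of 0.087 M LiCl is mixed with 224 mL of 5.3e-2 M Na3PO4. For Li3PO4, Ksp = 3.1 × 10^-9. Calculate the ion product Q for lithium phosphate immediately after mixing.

Q = 9.4 × 10^-7

Total volume = 118 + 224 = 342 mL.
[Li^+] = 8.7 × 10^-2 × (118/342) = 3.00 × 10^-2 M
[PO4^3-] = 5.3 x 10^-2 × (224/342) = 3.47 × 10^-2 M
Li3PO4(s) ⇌ 3 Li^+(aq) + PO4^3-(aq), so Q = [Li^+]^3[PO4^3-]
Q = (3.00 x 10^-2)^3(3.47 × 10^-2) = 9.4 × 10^-7
Q > Ksp, so Li3PO4 will precipitate.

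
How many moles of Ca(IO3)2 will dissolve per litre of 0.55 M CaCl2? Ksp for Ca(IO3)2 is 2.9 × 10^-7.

Ca(IO3)2(s) <=> Ca^2+(aq) + 2 IO3^-(aq)
Ksp = [Ca^2+][IO3^-]^2
If s mol/L dissolves here, [Ca^2+] = 0.55 + s ≈ 0.55, [IO3^-] = 2s (Ksp is small, so little additional dissolves).
Ksp ≈ 0.55 × (2s)^2
s = 3.6 × 10^-4 M
Check: s = 3.6 × 10^-4 ≪ 0.55, so the approximation is valid.

s = 3.6 × 10^-4 M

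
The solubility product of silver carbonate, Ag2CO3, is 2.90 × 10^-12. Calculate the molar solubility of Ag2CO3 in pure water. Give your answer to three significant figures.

Ag2CO3(s) <=> 2 Ag^+ + CO3^2-
Ksp = [Ag^+]^2[CO3^2-]
With molar solubility s: [Ag^+] = 2s, [CO3^2-] = s.
So Ksp = (2s)^2 × s = 4s^3
Solving, s = (2.90 × 10^-12/4)^(1/3) = 8.98 x 10^-5 M

s ≈ 8.98e-5 M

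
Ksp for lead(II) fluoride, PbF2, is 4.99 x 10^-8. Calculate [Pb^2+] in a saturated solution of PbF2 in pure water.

[Pb^2+] ≈ 2.32 × 10^-3 M

PbF2(s) <=> Pb^2+ + 2 F^-
Ksp = [Pb^2+][F^-]^2
With molar solubility s: [Pb^2+] = s, [F^-] = 2s.
Substituting: Ksp = s(2s)^2 = 4s^3
s^3 = 4.99 x 10^-8 / 4, so s = 2.319 x 10^-3 M
[Pb^2+] = s = 2.32 × 10^-3 M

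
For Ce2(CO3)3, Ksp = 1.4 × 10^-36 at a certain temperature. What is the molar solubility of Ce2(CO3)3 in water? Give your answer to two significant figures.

s = 2.6 x 10^-8 M

Ce2(CO3)3(s) ⇌ 2 Ce^3+ + 3 CO3^2-
Ksp = [Ce^3+]^2[CO3^2-]^3
If s mol/L of Ce2(CO3)3 dissolves, [Ce^3+] = 2s and [CO3^2-] = 3s.
So Ksp = (2s)^2 × (3s)^3 = 108s^5
s^5 = 1.4 × 10^-36 / 108, so s = 2.6 × 10^-8 M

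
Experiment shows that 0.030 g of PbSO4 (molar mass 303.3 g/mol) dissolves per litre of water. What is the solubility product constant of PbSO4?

Molar solubility s = (3.0 x 10^-2 g/L) / (303.3 g/mol) = 9.89 × 10^-5 M.
PbSO4(s) ⇌ Pb^2+(aq) + SO4^2-(aq)
If s mol/L of PbSO4 dissolves, [Pb^2+] = s and [SO4^2-] = s.
Ksp = [Pb^2+][SO4^2-]
Ksp = (s)(s) = s^2
With s = 9.89 × 10^-5: Ksp = 9.8 × 10^-9

9.8 × 10^-9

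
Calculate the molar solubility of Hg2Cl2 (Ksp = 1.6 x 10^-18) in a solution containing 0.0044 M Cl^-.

s ≈ 8.3 × 10^-14 M

Hg2Cl2(s) ⇌ Hg2^2+ + 2 Cl^-
Ksp = [Hg2^2+][Cl^-]^2
Let s be the molar solubility in this solution. [Hg2^2+] = s, [Cl^-] = 0.0044 + 2s ≈ 0.0044 (Ksp is small, so little additional dissolves).
Ksp ≈ s × (0.0044)^2
s = 8.3 x 10^-14 M
Check: 2s = 1.7 x 10^-13 ≪ 0.0044, so the approximation is valid.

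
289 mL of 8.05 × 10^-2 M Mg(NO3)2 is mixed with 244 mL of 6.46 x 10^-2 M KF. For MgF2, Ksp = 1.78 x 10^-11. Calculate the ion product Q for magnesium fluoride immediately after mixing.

Q = 3.82 × 10^-5

Total volume = 289 + 244 = 533 mL.
[Mg^2+] = 8.05 x 10^-2 × (289/533) = 4.365 × 10^-2 M
[F^-] = 6.46 × 10^-2 × (244/533) = 2.957 × 10^-2 M
MgF2(s) <=> Mg^2+ + 2 F^-, so Q = [Mg^2+][F^-]^2
Q = (4.365 x 10^-2)(2.957 × 10^-2)^2 = 3.82 x 10^-5
Q > Ksp, so MgF2 will precipitate.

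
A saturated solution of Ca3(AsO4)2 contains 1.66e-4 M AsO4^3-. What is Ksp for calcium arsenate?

Ca3(AsO4)2(s) ⇌ 3 Ca^2+ + 2 AsO4^3-
Stoichiometry gives [Ca^2+] = (3/2)[AsO4^3-] = 2.490 × 10^-4 M.
Ksp = [Ca^2+]^3[AsO4^3-]^2
Ksp = (2.490 x 10^-4)^3 × (1.66 × 10^-4)^2 = 4.25 × 10^-19

Ksp = 4.25 × 10^-19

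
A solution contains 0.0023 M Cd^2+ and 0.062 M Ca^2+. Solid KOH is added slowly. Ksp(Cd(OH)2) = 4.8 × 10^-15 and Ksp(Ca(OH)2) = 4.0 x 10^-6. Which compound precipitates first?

Each salt begins to precipitate when Q = Ksp, i.e. when [OH^-] reaches its threshold.
For Cd(OH)2: 4.8 × 10^-15 = 0.0023 × [OH^-]^2  ⇒  [OH^-] = 1.4 × 10^-6 M.
For Ca(OH)2: 4.0 x 10^-6 = 0.062 × [OH^-]^2  ⇒  [OH^-] = 8.0 × 10^-3 M.
The salt with the lower threshold [OH^-] precipitates first: Cd(OH)2.

Cd(OH)2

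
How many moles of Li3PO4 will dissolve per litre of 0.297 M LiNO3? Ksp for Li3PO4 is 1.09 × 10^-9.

s ≈ 4.16e-8 M

Li3PO4(s) ⇌ 3 Li^+(aq) + PO4^3-(aq)
Ksp = [Li^+]^3[PO4^3-]
Let s = moles of Li3PO4 that dissolve per litre. [Li^+] = 0.297 + 3s ≈ 0.297, [PO4^3-] = s (Ksp is small, so little additional dissolves).
Ksp ≈ (0.297)^3 × s
s = 4.16 × 10^-8 M
Check: 3s = 1.2 × 10^-7 ≪ 0.297, so the approximation is valid.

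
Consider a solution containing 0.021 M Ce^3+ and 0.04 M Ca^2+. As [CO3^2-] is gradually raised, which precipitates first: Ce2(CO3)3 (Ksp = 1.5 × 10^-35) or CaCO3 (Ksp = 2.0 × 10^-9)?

Each salt begins to precipitate when Q = Ksp, i.e. when [CO3^2-] reaches its threshold.
For Ce2(CO3)3: 1.5 × 10^-35 = (0.021)^2 × [CO3^2-]^3  ⇒  [CO3^2-] = 3.2 × 10^-11 M.
For CaCO3: 2.0 × 10^-9 = 0.04 × [CO3^2-]  ⇒  [CO3^2-] = 5.0 x 10^-8 M.
The salt with the lower threshold [CO3^2-] precipitates first: Ce2(CO3)3.

Ce2(CO3)3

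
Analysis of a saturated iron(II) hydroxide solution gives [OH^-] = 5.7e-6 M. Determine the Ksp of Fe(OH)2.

Fe(OH)2(s) <=> Fe^2+(aq) + 2 OH^-(aq)
Stoichiometry gives [Fe^2+] = (1/2)[OH^-] = 2.85 × 10^-6 M.
Ksp = [Fe^2+][OH^-]^2
Ksp = 2.85 x 10^-6 × (5.7 × 10^-6)^2 = 9.3 × 10^-17

Ksp = 9.3e-17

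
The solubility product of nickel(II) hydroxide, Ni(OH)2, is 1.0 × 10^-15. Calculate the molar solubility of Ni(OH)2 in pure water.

6.3e-6 M

Ni(OH)2(s) ⇌ Ni^2+ + 2 OH^-
Ksp = [Ni^2+][OH^-]^2
With molar solubility s: [Ni^2+] = s, [OH^-] = 2s.
So Ksp = s × (2s)^2 = 4s^3
s^3 = 1.0 × 10^-15 / 4, so s = 6.3 × 10^-6 M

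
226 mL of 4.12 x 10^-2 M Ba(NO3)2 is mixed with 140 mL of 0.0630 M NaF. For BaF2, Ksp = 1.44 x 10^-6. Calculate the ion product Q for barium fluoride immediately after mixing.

Total volume = 226 + 140 = 366 mL.
[Ba^2+] = 4.12 x 10^-2 × (226/366) = 2.544 × 10^-2 M
[F^-] = 6.30 x 10^-2 × (140/366) = 2.410 x 10^-2 M
BaF2(s) ⇌ Ba^2+(aq) + 2 F^-(aq), so Q = [Ba^2+][F^-]^2
Q = (2.544 × 10^-2)(2.410 × 10^-2)^2 = 1.48 × 10^-5
Q > Ksp, so BaF2 will precipitate.

Q ≈ 1.48 × 10^-5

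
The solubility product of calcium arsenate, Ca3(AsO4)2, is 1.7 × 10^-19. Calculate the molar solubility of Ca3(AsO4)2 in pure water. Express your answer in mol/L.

Ca3(AsO4)2(s) ⇌ 3 Ca^2+ + 2 AsO4^3-
Ksp = [Ca^2+]^3[AsO4^3-]^2
With molar solubility s: [Ca^2+] = 3s, [AsO4^3-] = 2s.
Ksp = (3s)^3(2s)^2 = 108s^5
s^5 = 1.7 × 10^-19 / 108, so s = 6.9 × 10^-5 M

s = 6.9 × 10^-5 M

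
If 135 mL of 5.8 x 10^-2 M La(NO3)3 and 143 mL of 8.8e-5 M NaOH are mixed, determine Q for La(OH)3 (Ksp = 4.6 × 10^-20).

Total volume = 135 + 143 = 278 mL.
[La^3+] = 5.8 x 10^-2 × (135/278) = 2.82 × 10^-2 M
[OH^-] = 8.8 × 10^-5 × (143/278) = 4.53 × 10^-5 M
La(OH)3(s) <=> La^3+ + 3 OH^-, so Q = [La^3+][OH^-]^3
Q = (2.82 x 10^-2)(4.53 x 10^-5)^3 = 2.6 × 10^-15
Q > Ksp, so La(OH)3 will precipitate.

Q ≈ 2.6 × 10^-15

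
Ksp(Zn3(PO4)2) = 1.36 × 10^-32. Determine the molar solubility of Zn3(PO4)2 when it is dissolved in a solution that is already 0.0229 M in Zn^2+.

Zn3(PO4)2(s) ⇌ 3 Zn^2+ + 2 PO4^3-
Ksp = [Zn^2+]^3[PO4^3-]^2
Let s be the molar solubility in this solution. [Zn^2+] = 0.0229 + 3s ≈ 0.0229, [PO4^3-] = 2s (common-ion effect: Zn^2+ is already 0.0229 M).
Ksp ≈ (0.0229)^3 × (2s)^2
s = 1.68 × 10^-14 M
Check: 3s = 5.0 × 10^-14 ≪ 0.0229, so the approximation is valid.

s = 1.68 x 10^-14 M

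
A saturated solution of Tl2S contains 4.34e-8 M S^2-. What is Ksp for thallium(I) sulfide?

Ksp ≈ 3.27e-22

Tl2S(s) ⇌ 2 Tl^+ + S^2-
Stoichiometry gives [Tl^+] = (2/1)[S^2-] = 8.680 × 10^-8 M.
Ksp = [Tl^+]^2[S^2-]
Ksp = (8.680 × 10^-8)^2 × 4.34 x 10^-8 = 3.27 x 10^-22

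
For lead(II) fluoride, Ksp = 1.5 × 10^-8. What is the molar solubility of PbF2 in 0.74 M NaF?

2.7 x 10^-8 M

PbF2(s) ⇌ Pb^2+ + 2 F^-
Ksp = [Pb^2+][F^-]^2
Let s = moles of PbF2 that dissolve per litre. [Pb^2+] = s, [F^-] = 0.74 + 2s ≈ 0.74 (common-ion effect: F^- is already 0.74 M).
Ksp ≈ s × (0.74)^2
s = 2.7 × 10^-8 M
Check: 2s = 5.5 × 10^-8 ≪ 0.74, so the approximation is valid.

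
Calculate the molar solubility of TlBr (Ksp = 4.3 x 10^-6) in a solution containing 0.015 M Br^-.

TlBr(s) <=> Tl^+(aq) + Br^-(aq)
Ksp = [Tl^+][Br^-]
Let s be the molar solubility in this solution. [Tl^+] = s, [Br^-] = 0.015 + s ≈ 0.015 (Ksp is small, so little additional dissolves).
Ksp ≈ s × 0.015
s = 2.9 × 10^-4 M
Check: s = 2.9 x 10^-4 ≪ 0.015, so the approximation is valid.

2.9 × 10^-4 M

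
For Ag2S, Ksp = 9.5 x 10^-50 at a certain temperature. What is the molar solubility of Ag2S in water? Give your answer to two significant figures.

s = 2.9 x 10^-17 M

Ag2S(s) ⇌ 2 Ag^+(aq) + S^2-(aq)
Ksp = [Ag^+]^2[S^2-]
If s mol/L of Ag2S dissolves, [Ag^+] = 2s and [S^2-] = s.
Ksp = (2s)^2s = 4s^3
s^3 = 9.5 x 10^-50 / 4, so s = 2.9 x 10^-17 M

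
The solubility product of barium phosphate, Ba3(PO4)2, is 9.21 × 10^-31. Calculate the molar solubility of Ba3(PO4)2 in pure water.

Ba3(PO4)2(s) ⇌ 3 Ba^2+ + 2 PO4^3-
Ksp = [Ba^2+]^3[PO4^3-]^2
Let s = molar solubility. Then [Ba^2+] = 3s and [PO4^3-] = 2s.
Substituting: Ksp = (3s)^3(2s)^2 = 108s^5
Solving, s = (9.21 × 10^-31/108)^(1/5) = 3.86 × 10^-7 M

s ≈ 3.86e-7 M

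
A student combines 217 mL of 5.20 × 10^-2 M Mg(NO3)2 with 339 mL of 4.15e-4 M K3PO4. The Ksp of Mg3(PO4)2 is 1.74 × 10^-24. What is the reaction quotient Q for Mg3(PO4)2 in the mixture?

Q = 5.35 × 10^-13

Total volume = 217 + 339 = 556 mL.
[Mg^2+] = 5.20 × 10^-2 × (217/556) = 2.029 × 10^-2 M
[PO4^3-] = 4.15 x 10^-4 × (339/556) = 2.530 x 10^-4 M
Mg3(PO4)2(s) <=> 3 Mg^2+ + 2 PO4^3-, so Q = [Mg^2+]^3[PO4^3-]^2
Q = (2.029 × 10^-2)^3(2.530 × 10^-4)^2 = 5.35 x 10^-13
Q > Ksp, so Mg3(PO4)2 will precipitate.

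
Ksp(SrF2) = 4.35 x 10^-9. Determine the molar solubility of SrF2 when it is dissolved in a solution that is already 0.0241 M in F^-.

s ≈ 7.49 × 10^-6 M

SrF2(s) ⇌ Sr^2+ + 2 F^-
Ksp = [Sr^2+][F^-]^2
Let s be the molar solubility in this solution. [Sr^2+] = s, [F^-] = 0.0241 + 2s ≈ 0.0241 (common-ion effect: F^- is already 0.0241 M).
Ksp ≈ s × (0.0241)^2
s = 7.49 × 10^-6 M
Check: 2s = 1.5 x 10^-5 ≪ 0.0241, so the approximation is valid.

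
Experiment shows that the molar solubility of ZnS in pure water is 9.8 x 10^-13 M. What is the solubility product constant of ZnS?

ZnS(s) <=> Zn^2+(aq) + S^2-(aq)
If s mol/L of ZnS dissolves, [Zn^2+] = s and [S^2-] = s.
Ksp = [Zn^2+][S^2-]
Ksp = s^2
With s = 9.8 × 10^-13: Ksp = 9.6 × 10^-25

Ksp ≈ 9.6 x 10^-25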